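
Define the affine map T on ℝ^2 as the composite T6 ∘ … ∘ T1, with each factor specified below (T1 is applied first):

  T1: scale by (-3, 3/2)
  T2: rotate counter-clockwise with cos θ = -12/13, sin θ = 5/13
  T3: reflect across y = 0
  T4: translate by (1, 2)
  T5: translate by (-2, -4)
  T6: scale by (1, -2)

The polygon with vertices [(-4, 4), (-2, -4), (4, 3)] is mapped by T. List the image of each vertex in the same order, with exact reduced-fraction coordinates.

T1 scale by (-3, 3/2): (-4, 4) → (12, 6); (-2, -4) → (6, -6); (4, 3) → (-12, 9/2)
T2 rotate counter-clockwise with cos θ = -12/13, sin θ = 5/13: (12, 6) → (-174/13, -12/13); (6, -6) → (-42/13, 102/13); (-12, 9/2) → (243/26, -114/13)
T3 reflect across y = 0: (-174/13, -12/13) → (-174/13, 12/13); (-42/13, 102/13) → (-42/13, -102/13); (243/26, -114/13) → (243/26, 114/13)
T4 translate by (1, 2): (-174/13, 12/13) → (-161/13, 38/13); (-42/13, -102/13) → (-29/13, -76/13); (243/26, 114/13) → (269/26, 140/13)
T5 translate by (-2, -4): (-161/13, 38/13) → (-187/13, -14/13); (-29/13, -76/13) → (-55/13, -128/13); (269/26, 140/13) → (217/26, 88/13)
T6 scale by (1, -2): (-187/13, -14/13) → (-187/13, 28/13); (-55/13, -128/13) → (-55/13, 256/13); (217/26, 88/13) → (217/26, -176/13)

image vertices: (-187/13, 28/13), (-55/13, 256/13), (217/26, -176/13)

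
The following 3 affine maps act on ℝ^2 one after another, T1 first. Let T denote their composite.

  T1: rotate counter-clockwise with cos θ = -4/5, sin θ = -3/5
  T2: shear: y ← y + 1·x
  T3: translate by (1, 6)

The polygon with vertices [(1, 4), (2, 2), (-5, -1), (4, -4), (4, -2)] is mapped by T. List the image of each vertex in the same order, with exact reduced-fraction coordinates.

image vertices: (13/5, 19/5), (3/5, 14/5), (22/5, 66/5), (-23/5, 6/5), (-17/5, 4/5)

T1 rotate counter-clockwise with cos θ = -4/5, sin θ = -3/5: (1, 4) → (8/5, -19/5); (2, 2) → (-2/5, -14/5); (-5, -1) → (17/5, 19/5); (4, -4) → (-28/5, 4/5); (4, -2) → (-22/5, -4/5)
T2 shear: y ← y + 1·x: (8/5, -19/5) → (8/5, -11/5); (-2/5, -14/5) → (-2/5, -16/5); (17/5, 19/5) → (17/5, 36/5); (-28/5, 4/5) → (-28/5, -24/5); (-22/5, -4/5) → (-22/5, -26/5)
T3 translate by (1, 6): (8/5, -11/5) → (13/5, 19/5); (-2/5, -16/5) → (3/5, 14/5); (17/5, 36/5) → (22/5, 66/5); (-28/5, -24/5) → (-23/5, 6/5); (-22/5, -26/5) → (-17/5, 4/5)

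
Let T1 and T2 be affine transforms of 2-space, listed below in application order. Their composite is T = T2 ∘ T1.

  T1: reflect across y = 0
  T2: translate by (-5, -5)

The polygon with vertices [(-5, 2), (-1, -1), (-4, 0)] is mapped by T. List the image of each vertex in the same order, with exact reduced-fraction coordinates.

T1 reflect across y = 0: (-5, 2) → (-5, -2); (-1, -1) → (-1, 1); (-4, 0) → (-4, 0)
T2 translate by (-5, -5): (-5, -2) → (-10, -7); (-1, 1) → (-6, -4); (-4, 0) → (-9, -5)

image vertices: (-10, -7), (-6, -4), (-9, -5)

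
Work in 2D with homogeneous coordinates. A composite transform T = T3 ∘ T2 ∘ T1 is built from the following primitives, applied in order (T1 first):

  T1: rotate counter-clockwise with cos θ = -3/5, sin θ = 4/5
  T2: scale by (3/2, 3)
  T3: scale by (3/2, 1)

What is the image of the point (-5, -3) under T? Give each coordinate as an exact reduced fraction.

T(p) = (243/20, -33/5)

T1 rotate counter-clockwise with cos θ = -3/5, sin θ = 4/5: (-5, -3) → (27/5, -11/5)
T2 scale by (3/2, 3): (27/5, -11/5) → (81/10, -33/5)
T3 scale by (3/2, 1): (81/10, -33/5) → (243/20, -33/5)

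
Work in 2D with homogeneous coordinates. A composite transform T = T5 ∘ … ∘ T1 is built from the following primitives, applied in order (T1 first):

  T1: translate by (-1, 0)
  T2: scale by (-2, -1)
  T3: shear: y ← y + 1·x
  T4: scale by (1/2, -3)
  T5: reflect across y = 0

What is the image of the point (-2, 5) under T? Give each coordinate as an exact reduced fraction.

T1 translate by (-1, 0): (-2, 5) → (-3, 5)
T2 scale by (-2, -1): (-3, 5) → (6, -5)
T3 shear: y ← y + 1·x: (6, -5) → (6, 1)
T4 scale by (1/2, -3): (6, 1) → (3, -3)
T5 reflect across y = 0: (3, -3) → (3, 3)

T(p) = (3, 3)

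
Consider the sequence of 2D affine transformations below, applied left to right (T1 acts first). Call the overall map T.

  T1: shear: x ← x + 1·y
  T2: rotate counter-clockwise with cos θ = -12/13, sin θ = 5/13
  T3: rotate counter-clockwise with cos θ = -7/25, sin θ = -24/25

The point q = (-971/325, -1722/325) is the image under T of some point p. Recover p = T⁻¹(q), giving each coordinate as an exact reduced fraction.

T1 = [1 1 0; 0 1 0; 0 0 1]
T2·T1 = [-12/13 -17/13 0; 5/13 -7/13 0; 0 0 1]
T3·…·T1 = [204/325 -49/325 0; 253/325 457/325 0; 0 0 1]
det M = 1; M⁻¹ = [457/325 49/325 0; -253/325 204/325 0; 0 0 1]
M⁻¹ · (-971/325, -1722/325)ᵀ = (-5, -1)ᵀ

p = (-5, -1)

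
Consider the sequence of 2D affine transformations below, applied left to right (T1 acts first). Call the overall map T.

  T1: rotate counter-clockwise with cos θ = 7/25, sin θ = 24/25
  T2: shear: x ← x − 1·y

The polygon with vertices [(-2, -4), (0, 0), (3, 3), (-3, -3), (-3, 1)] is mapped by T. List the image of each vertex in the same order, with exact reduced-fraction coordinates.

T1 rotate counter-clockwise with cos θ = 7/25, sin θ = 24/25: (-2, -4) → (82/25, -76/25); (0, 0) → (0, 0); (3, 3) → (-51/25, 93/25); (-3, -3) → (51/25, -93/25); (-3, 1) → (-9/5, -13/5)
T2 shear: x ← x − 1·y: (82/25, -76/25) → (158/25, -76/25); (0, 0) → (0, 0); (-51/25, 93/25) → (-144/25, 93/25); (51/25, -93/25) → (144/25, -93/25); (-9/5, -13/5) → (4/5, -13/5)

image vertices: (158/25, -76/25), (0, 0), (-144/25, 93/25), (144/25, -93/25), (4/5, -13/5)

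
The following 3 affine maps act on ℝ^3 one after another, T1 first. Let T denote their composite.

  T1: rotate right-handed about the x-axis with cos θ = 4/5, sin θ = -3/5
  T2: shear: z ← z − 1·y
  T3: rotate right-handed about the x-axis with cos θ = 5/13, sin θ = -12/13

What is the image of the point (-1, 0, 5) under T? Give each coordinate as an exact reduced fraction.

T(p) = (-1, 27/13, -31/13)

T1 rotate right-handed about the x-axis with cos θ = 4/5, sin θ = -3/5: (-1, 0, 5) → (-1, 3, 4)
T2 shear: z ← z − 1·y: (-1, 3, 4) → (-1, 3, 1)
T3 rotate right-handed about the x-axis with cos θ = 5/13, sin θ = -12/13: (-1, 3, 1) → (-1, 27/13, -31/13)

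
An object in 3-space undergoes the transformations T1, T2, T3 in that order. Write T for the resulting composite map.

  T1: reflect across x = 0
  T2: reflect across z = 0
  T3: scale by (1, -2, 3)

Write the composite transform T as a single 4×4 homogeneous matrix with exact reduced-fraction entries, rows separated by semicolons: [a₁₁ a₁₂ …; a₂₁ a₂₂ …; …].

T1 = [-1 0 0 0; 0 1 0 0; 0 0 1 0; 0 0 0 1]
T2·T1 = [-1 0 0 0; 0 1 0 0; 0 0 -1 0; 0 0 0 1]
T3·…·T1 = [-1 0 0 0; 0 -2 0 0; 0 0 -3 0; 0 0 0 1]

T = [-1 0 0 0; 0 -2 0 0; 0 0 -3 0; 0 0 0 1]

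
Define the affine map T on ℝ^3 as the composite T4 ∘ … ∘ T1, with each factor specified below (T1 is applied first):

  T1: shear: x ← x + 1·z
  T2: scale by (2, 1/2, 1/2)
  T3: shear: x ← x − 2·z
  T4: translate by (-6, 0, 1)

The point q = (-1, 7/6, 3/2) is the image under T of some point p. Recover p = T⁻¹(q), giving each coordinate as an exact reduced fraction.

T1 = [1 0 1 0; 0 1 0 0; 0 0 1 0; 0 0 0 1]
T2·T1 = [2 0 2 0; 0 1/2 0 0; 0 0 1/2 0; 0 0 0 1]
T3·…·T1 = [2 0 1 0; 0 1/2 0 0; 0 0 1/2 0; 0 0 0 1]
T4·…·T1 = [2 0 1 -6; 0 1/2 0 0; 0 0 1/2 1; 0 0 0 1]
det M = 1/2; M⁻¹ = [1/2 0 -1 4; 0 2 0 0; 0 0 2 -2; 0 0 0 1]
M⁻¹ · (-1, 7/6, 3/2)ᵀ = (2, 7/3, 1)ᵀ

p = (2, 7/3, 1)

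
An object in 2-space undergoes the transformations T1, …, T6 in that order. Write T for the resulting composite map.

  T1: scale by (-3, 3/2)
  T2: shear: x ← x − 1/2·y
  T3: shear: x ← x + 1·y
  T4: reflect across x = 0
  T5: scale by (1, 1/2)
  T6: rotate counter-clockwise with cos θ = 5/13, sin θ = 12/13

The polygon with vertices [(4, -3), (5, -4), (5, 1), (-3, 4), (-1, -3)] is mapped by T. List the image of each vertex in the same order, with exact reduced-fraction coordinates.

T1 scale by (-3, 3/2): (4, -3) → (-12, -9/2); (5, -4) → (-15, -6); (5, 1) → (-15, 3/2); (-3, 4) → (9, 6); (-1, -3) → (3, -9/2)
T2 shear: x ← x − 1/2·y: (-12, -9/2) → (-39/4, -9/2); (-15, -6) → (-12, -6); (-15, 3/2) → (-63/4, 3/2); (9, 6) → (6, 6); (3, -9/2) → (21/4, -9/2)
T3 shear: x ← x + 1·y: (-39/4, -9/2) → (-57/4, -9/2); (-12, -6) → (-18, -6); (-63/4, 3/2) → (-57/4, 3/2); (6, 6) → (12, 6); (21/4, -9/2) → (3/4, -9/2)
T4 reflect across x = 0: (-57/4, -9/2) → (57/4, -9/2); (-18, -6) → (18, -6); (-57/4, 3/2) → (57/4, 3/2); (12, 6) → (-12, 6); (3/4, -9/2) → (-3/4, -9/2)
T5 scale by (1, 1/2): (57/4, -9/2) → (57/4, -9/4); (18, -6) → (18, -3); (57/4, 3/2) → (57/4, 3/4); (-12, 6) → (-12, 3); (-3/4, -9/2) → (-3/4, -9/4)
T6 rotate counter-clockwise with cos θ = 5/13, sin θ = 12/13: (57/4, -9/4) → (393/52, 639/52); (18, -3) → (126/13, 201/13); (57/4, 3/4) → (249/52, 699/52); (-12, 3) → (-96/13, -129/13); (-3/4, -9/4) → (93/52, -81/52)

image vertices: (393/52, 639/52), (126/13, 201/13), (249/52, 699/52), (-96/13, -129/13), (93/52, -81/52)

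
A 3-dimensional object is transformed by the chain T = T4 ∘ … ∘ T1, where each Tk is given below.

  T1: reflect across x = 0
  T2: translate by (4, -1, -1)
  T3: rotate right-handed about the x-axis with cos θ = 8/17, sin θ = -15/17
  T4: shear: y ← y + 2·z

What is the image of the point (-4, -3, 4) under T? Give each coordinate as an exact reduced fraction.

T(p) = (8, 181/17, 84/17)

T1 reflect across x = 0: (-4, -3, 4) → (4, -3, 4)
T2 translate by (4, -1, -1): (4, -3, 4) → (8, -4, 3)
T3 rotate right-handed about the x-axis with cos θ = 8/17, sin θ = -15/17: (8, -4, 3) → (8, 13/17, 84/17)
T4 shear: y ← y + 2·z: (8, 13/17, 84/17) → (8, 181/17, 84/17)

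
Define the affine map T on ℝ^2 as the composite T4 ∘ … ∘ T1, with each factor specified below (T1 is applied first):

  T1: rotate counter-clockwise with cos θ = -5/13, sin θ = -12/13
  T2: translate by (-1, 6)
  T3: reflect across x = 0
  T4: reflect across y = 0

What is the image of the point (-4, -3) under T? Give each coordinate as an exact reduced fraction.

T(p) = (29/13, -141/13)

T1 rotate counter-clockwise with cos θ = -5/13, sin θ = -12/13: (-4, -3) → (-16/13, 63/13)
T2 translate by (-1, 6): (-16/13, 63/13) → (-29/13, 141/13)
T3 reflect across x = 0: (-29/13, 141/13) → (29/13, 141/13)
T4 reflect across y = 0: (29/13, 141/13) → (29/13, -141/13)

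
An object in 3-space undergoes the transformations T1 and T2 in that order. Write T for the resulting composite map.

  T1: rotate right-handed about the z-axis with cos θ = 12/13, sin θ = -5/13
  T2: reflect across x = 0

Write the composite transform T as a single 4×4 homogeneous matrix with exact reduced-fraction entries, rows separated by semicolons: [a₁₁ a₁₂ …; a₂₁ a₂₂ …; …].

T = [-12/13 -5/13 0 0; -5/13 12/13 0 0; 0 0 1 0; 0 0 0 1]

T1 = [12/13 5/13 0 0; -5/13 12/13 0 0; 0 0 1 0; 0 0 0 1]
T2·T1 = [-12/13 -5/13 0 0; -5/13 12/13 0 0; 0 0 1 0; 0 0 0 1]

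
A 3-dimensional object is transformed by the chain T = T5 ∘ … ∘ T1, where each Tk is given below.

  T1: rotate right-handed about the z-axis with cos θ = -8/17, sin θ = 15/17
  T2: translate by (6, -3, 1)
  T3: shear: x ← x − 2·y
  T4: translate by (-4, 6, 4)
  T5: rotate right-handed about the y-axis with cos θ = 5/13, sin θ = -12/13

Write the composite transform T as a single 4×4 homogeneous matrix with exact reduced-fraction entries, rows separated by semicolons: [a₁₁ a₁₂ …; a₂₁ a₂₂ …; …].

T = [-190/221 5/221 -12/13 -20/13; 15/17 -8/17 0 3; -456/221 12/221 5/13 121/13; 0 0 0 1]

T1 = [-8/17 -15/17 0 0; 15/17 -8/17 0 0; 0 0 1 0; 0 0 0 1]
T2·T1 = [-8/17 -15/17 0 6; 15/17 -8/17 0 -3; 0 0 1 1; 0 0 0 1]
T3·…·T1 = [-38/17 1/17 0 12; 15/17 -8/17 0 -3; 0 0 1 1; 0 0 0 1]
T4·…·T1 = [-38/17 1/17 0 8; 15/17 -8/17 0 3; 0 0 1 5; 0 0 0 1]
T5·…·T1 = [-190/221 5/221 -12/13 -20/13; 15/17 -8/17 0 3; -456/221 12/221 5/13 121/13; 0 0 0 1]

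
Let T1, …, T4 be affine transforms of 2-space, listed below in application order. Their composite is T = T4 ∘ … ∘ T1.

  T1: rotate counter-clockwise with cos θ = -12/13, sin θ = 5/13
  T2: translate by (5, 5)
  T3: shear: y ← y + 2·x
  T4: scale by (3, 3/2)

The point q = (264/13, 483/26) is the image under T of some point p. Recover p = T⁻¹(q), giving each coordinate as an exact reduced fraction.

T1 = [-12/13 -5/13 0; 5/13 -12/13 0; 0 0 1]
T2·T1 = [-12/13 -5/13 5; 5/13 -12/13 5; 0 0 1]
T3·…·T1 = [-12/13 -5/13 5; -19/13 -22/13 15; 0 0 1]
T4·…·T1 = [-36/13 -15/13 15; -57/26 -33/13 45/2; 0 0 1]
det M = 9/2; M⁻¹ = [-22/39 10/39 35/13; 19/39 -8/13 85/13; 0 0 1]
M⁻¹ · (264/13, 483/26)ᵀ = (-4, 5)ᵀ

p = (-4, 5)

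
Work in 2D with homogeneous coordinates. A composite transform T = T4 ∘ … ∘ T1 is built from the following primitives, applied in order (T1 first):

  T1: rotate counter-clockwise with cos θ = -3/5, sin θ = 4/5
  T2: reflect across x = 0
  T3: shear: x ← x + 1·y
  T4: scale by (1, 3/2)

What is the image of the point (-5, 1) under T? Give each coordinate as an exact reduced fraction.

T1 rotate counter-clockwise with cos θ = -3/5, sin θ = 4/5: (-5, 1) → (11/5, -23/5)
T2 reflect across x = 0: (11/5, -23/5) → (-11/5, -23/5)
T3 shear: x ← x + 1·y: (-11/5, -23/5) → (-34/5, -23/5)
T4 scale by (1, 3/2): (-34/5, -23/5) → (-34/5, -69/10)

T(p) = (-34/5, -69/10)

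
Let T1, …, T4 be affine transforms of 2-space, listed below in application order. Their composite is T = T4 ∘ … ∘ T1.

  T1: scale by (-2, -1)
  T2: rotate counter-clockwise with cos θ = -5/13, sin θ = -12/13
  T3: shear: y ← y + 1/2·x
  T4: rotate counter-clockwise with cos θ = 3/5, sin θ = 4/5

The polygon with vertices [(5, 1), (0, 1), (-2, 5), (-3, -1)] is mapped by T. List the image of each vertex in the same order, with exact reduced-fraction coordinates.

T1 scale by (-2, -1): (5, 1) → (-10, -1); (0, 1) → (0, -1); (-2, 5) → (4, -5); (-3, -1) → (6, 1)
T2 rotate counter-clockwise with cos θ = -5/13, sin θ = -12/13: (-10, -1) → (38/13, 125/13); (0, -1) → (-12/13, 5/13); (4, -5) → (-80/13, -23/13); (6, 1) → (-18/13, -77/13)
T3 shear: y ← y + 1/2·x: (38/13, 125/13) → (38/13, 144/13); (-12/13, 5/13) → (-12/13, -1/13); (-80/13, -23/13) → (-80/13, -63/13); (-18/13, -77/13) → (-18/13, -86/13)
T4 rotate counter-clockwise with cos θ = 3/5, sin θ = 4/5: (38/13, 144/13) → (-462/65, 584/65); (-12/13, -1/13) → (-32/65, -51/65); (-80/13, -63/13) → (12/65, -509/65); (-18/13, -86/13) → (58/13, -66/13)

image vertices: (-462/65, 584/65), (-32/65, -51/65), (12/65, -509/65), (58/13, -66/13)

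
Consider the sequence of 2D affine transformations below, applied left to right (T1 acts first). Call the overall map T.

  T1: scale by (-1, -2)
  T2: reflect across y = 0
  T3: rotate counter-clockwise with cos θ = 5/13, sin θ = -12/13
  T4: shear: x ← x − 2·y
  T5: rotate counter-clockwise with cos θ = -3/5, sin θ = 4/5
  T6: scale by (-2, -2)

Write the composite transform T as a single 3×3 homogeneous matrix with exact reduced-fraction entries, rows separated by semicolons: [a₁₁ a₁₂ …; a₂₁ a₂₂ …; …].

T1 = [-1 0 0; 0 -2 0; 0 0 1]
T2·T1 = [-1 0 0; 0 2 0; 0 0 1]
T3·…·T1 = [-5/13 24/13 0; 12/13 10/13 0; 0 0 1]
T4·…·T1 = [-29/13 4/13 0; 12/13 10/13 0; 0 0 1]
T5·…·T1 = [3/5 -4/5 0; -152/65 -14/65 0; 0 0 1]
T6·…·T1 = [-6/5 8/5 0; 304/65 28/65 0; 0 0 1]

T = [-6/5 8/5 0; 304/65 28/65 0; 0 0 1]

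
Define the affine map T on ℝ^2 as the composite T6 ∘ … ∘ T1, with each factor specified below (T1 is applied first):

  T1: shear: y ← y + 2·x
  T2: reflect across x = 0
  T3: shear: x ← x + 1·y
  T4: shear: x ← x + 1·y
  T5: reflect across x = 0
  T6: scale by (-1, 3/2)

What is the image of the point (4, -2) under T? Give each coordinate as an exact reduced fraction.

T1 shear: y ← y + 2·x: (4, -2) → (4, 6)
T2 reflect across x = 0: (4, 6) → (-4, 6)
T3 shear: x ← x + 1·y: (-4, 6) → (2, 6)
T4 shear: x ← x + 1·y: (2, 6) → (8, 6)
T5 reflect across x = 0: (8, 6) → (-8, 6)
T6 scale by (-1, 3/2): (-8, 6) → (8, 9)

T(p) = (8, 9)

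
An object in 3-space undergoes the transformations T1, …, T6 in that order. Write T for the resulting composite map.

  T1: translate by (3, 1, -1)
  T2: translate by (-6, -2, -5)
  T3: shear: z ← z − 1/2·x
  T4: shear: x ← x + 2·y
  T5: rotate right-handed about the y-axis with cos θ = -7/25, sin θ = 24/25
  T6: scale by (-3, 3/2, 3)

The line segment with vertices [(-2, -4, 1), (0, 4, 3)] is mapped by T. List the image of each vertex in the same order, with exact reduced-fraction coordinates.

image vertices: (-27/5, -15/2, 453/10), (171/25, 9/2, -369/50)

T1 translate by (3, 1, -1): (-2, -4, 1) → (1, -3, 0); (0, 4, 3) → (3, 5, 2)
T2 translate by (-6, -2, -5): (1, -3, 0) → (-5, -5, -5); (3, 5, 2) → (-3, 3, -3)
T3 shear: z ← z − 1/2·x: (-5, -5, -5) → (-5, -5, -5/2); (-3, 3, -3) → (-3, 3, -3/2)
T4 shear: x ← x + 2·y: (-5, -5, -5/2) → (-15, -5, -5/2); (-3, 3, -3/2) → (3, 3, -3/2)
T5 rotate right-handed about the y-axis with cos θ = -7/25, sin θ = 24/25: (-15, -5, -5/2) → (9/5, -5, 151/10); (3, 3, -3/2) → (-57/25, 3, -123/50)
T6 scale by (-3, 3/2, 3): (9/5, -5, 151/10) → (-27/5, -15/2, 453/10); (-57/25, 3, -123/50) → (171/25, 9/2, -369/50)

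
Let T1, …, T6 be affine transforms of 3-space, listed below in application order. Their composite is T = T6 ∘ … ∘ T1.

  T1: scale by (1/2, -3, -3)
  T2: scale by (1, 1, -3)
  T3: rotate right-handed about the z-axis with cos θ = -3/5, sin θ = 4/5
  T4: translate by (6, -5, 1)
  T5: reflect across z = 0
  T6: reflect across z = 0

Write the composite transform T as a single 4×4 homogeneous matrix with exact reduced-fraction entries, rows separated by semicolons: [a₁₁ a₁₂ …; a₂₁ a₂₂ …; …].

T1 = [1/2 0 0 0; 0 -3 0 0; 0 0 -3 0; 0 0 0 1]
T2·T1 = [1/2 0 0 0; 0 -3 0 0; 0 0 9 0; 0 0 0 1]
T3·…·T1 = [-3/10 12/5 0 0; 2/5 9/5 0 0; 0 0 9 0; 0 0 0 1]
T4·…·T1 = [-3/10 12/5 0 6; 2/5 9/5 0 -5; 0 0 9 1; 0 0 0 1]
T5·…·T1 = [-3/10 12/5 0 6; 2/5 9/5 0 -5; 0 0 -9 -1; 0 0 0 1]
T6·…·T1 = [-3/10 12/5 0 6; 2/5 9/5 0 -5; 0 0 9 1; 0 0 0 1]

T = [-3/10 12/5 0 6; 2/5 9/5 0 -5; 0 0 9 1; 0 0 0 1]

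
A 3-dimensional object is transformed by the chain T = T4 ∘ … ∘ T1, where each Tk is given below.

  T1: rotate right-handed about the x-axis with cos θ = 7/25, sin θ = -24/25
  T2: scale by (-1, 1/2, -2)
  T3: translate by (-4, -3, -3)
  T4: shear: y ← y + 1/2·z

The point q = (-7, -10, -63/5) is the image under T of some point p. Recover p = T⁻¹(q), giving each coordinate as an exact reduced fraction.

T1 = [1 0 0 0; 0 7/25 24/25 0; 0 -24/25 7/25 0; 0 0 0 1]
T2·T1 = [-1 0 0 0; 0 7/50 12/25 0; 0 48/25 -14/25 0; 0 0 0 1]
T3·…·T1 = [-1 0 0 -4; 0 7/50 12/25 -3; 0 48/25 -14/25 -3; 0 0 0 1]
T4·…·T1 = [-1 0 0 -4; 0 11/10 1/5 -9/2; 0 48/25 -14/25 -3; 0 0 0 1]
det M = 1; M⁻¹ = [-1 0 0 -4; 0 14/25 1/5 78/25; 0 48/25 -11/10 267/50; 0 0 0 1]
M⁻¹ · (-7, -10, -63/5)ᵀ = (3, -5, 0)ᵀ

p = (3, -5, 0)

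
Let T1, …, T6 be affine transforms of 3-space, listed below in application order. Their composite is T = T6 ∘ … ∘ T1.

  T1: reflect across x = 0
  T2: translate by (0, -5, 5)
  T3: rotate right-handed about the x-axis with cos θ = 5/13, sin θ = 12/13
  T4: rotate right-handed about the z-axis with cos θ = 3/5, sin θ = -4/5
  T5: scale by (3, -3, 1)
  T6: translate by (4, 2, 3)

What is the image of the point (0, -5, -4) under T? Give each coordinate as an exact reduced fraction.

T1 reflect across x = 0: (0, -5, -4) → (0, -5, -4)
T2 translate by (0, -5, 5): (0, -5, -4) → (0, -10, 1)
T3 rotate right-handed about the x-axis with cos θ = 5/13, sin θ = 12/13: (0, -10, 1) → (0, -62/13, -115/13)
T4 rotate right-handed about the z-axis with cos θ = 3/5, sin θ = -4/5: (0, -62/13, -115/13) → (-248/65, -186/65, -115/13)
T5 scale by (3, -3, 1): (-248/65, -186/65, -115/13) → (-744/65, 558/65, -115/13)
T6 translate by (4, 2, 3): (-744/65, 558/65, -115/13) → (-484/65, 688/65, -76/13)

T(p) = (-484/65, 688/65, -76/13)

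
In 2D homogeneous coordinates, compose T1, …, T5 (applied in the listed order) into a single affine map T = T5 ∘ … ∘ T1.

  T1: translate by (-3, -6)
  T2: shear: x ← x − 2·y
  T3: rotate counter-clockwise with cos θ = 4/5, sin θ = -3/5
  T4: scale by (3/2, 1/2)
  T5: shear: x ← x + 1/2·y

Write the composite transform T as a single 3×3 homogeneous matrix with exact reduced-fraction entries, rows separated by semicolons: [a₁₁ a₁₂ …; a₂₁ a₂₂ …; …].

T = [21/20 -1 57/20; -3/10 1 -51/10; 0 0 1]

T1 = [1 0 -3; 0 1 -6; 0 0 1]
T2·T1 = [1 -2 9; 0 1 -6; 0 0 1]
T3·…·T1 = [4/5 -1 18/5; -3/5 2 -51/5; 0 0 1]
T4·…·T1 = [6/5 -3/2 27/5; -3/10 1 -51/10; 0 0 1]
T5·…·T1 = [21/20 -1 57/20; -3/10 1 -51/10; 0 0 1]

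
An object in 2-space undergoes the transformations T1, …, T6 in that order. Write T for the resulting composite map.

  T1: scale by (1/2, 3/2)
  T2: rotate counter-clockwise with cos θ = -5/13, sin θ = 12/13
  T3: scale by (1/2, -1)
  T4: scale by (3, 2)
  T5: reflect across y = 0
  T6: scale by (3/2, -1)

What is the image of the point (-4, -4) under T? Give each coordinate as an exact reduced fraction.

T(p) = (369/26, -12/13)

T1 scale by (1/2, 3/2): (-4, -4) → (-2, -6)
T2 rotate counter-clockwise with cos θ = -5/13, sin θ = 12/13: (-2, -6) → (82/13, 6/13)
T3 scale by (1/2, -1): (82/13, 6/13) → (41/13, -6/13)
T4 scale by (3, 2): (41/13, -6/13) → (123/13, -12/13)
T5 reflect across y = 0: (123/13, -12/13) → (123/13, 12/13)
T6 scale by (3/2, -1): (123/13, 12/13) → (369/26, -12/13)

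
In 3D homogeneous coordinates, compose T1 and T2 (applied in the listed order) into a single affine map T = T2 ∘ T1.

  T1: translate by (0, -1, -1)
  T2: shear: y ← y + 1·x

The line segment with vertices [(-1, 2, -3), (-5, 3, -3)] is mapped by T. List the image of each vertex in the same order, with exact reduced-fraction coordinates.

image vertices: (-1, 0, -4), (-5, -3, -4)

T1 translate by (0, -1, -1): (-1, 2, -3) → (-1, 1, -4); (-5, 3, -3) → (-5, 2, -4)
T2 shear: y ← y + 1·x: (-1, 1, -4) → (-1, 0, -4); (-5, 2, -4) → (-5, -3, -4)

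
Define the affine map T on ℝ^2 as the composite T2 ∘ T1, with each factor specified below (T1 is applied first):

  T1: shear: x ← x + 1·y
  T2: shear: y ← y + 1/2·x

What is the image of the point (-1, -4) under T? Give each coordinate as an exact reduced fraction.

T(p) = (-5, -13/2)

T1 shear: x ← x + 1·y: (-1, -4) → (-5, -4)
T2 shear: y ← y + 1/2·x: (-5, -4) → (-5, -13/2)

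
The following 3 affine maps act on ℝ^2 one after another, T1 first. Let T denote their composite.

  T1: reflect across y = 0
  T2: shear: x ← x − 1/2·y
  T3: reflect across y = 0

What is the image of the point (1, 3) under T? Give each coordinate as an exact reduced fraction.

T(p) = (5/2, 3)

T1 reflect across y = 0: (1, 3) → (1, -3)
T2 shear: x ← x − 1/2·y: (1, -3) → (5/2, -3)
T3 reflect across y = 0: (5/2, -3) → (5/2, 3)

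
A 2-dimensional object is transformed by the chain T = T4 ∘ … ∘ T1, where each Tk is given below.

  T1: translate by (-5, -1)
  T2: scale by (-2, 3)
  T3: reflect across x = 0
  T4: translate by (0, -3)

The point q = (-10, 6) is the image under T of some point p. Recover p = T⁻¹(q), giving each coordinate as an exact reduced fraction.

p = (0, 4)

T1 = [1 0 -5; 0 1 -1; 0 0 1]
T2·T1 = [-2 0 10; 0 3 -3; 0 0 1]
T3·…·T1 = [2 0 -10; 0 3 -3; 0 0 1]
T4·…·T1 = [2 0 -10; 0 3 -6; 0 0 1]
det M = 6; M⁻¹ = [1/2 0 5; 0 1/3 2; 0 0 1]
M⁻¹ · (-10, 6)ᵀ = (0, 4)ᵀ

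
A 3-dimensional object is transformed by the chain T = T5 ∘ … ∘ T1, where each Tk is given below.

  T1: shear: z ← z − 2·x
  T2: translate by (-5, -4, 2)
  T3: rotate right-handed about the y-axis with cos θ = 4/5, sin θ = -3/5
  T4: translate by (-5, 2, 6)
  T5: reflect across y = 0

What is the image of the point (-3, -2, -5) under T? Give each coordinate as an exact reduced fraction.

T(p) = (-66/5, 4, 18/5)

T1 shear: z ← z − 2·x: (-3, -2, -5) → (-3, -2, 1)
T2 translate by (-5, -4, 2): (-3, -2, 1) → (-8, -6, 3)
T3 rotate right-handed about the y-axis with cos θ = 4/5, sin θ = -3/5: (-8, -6, 3) → (-41/5, -6, -12/5)
T4 translate by (-5, 2, 6): (-41/5, -6, -12/5) → (-66/5, -4, 18/5)
T5 reflect across y = 0: (-66/5, -4, 18/5) → (-66/5, 4, 18/5)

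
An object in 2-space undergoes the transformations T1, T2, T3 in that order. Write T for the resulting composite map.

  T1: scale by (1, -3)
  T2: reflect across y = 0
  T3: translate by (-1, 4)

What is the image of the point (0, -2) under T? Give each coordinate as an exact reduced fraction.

T(p) = (-1, -2)

T1 scale by (1, -3): (0, -2) → (0, 6)
T2 reflect across y = 0: (0, 6) → (0, -6)
T3 translate by (-1, 4): (0, -6) → (-1, -2)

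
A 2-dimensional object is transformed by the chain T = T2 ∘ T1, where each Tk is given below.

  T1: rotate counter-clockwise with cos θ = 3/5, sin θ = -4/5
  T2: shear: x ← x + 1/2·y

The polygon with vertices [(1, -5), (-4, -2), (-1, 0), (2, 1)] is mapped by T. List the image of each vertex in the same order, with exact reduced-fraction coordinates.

image vertices: (-53/10, -19/5), (-3, 2), (-1/5, 4/5), (3/2, -1)

T1 rotate counter-clockwise with cos θ = 3/5, sin θ = -4/5: (1, -5) → (-17/5, -19/5); (-4, -2) → (-4, 2); (-1, 0) → (-3/5, 4/5); (2, 1) → (2, -1)
T2 shear: x ← x + 1/2·y: (-17/5, -19/5) → (-53/10, -19/5); (-4, 2) → (-3, 2); (-3/5, 4/5) → (-1/5, 4/5); (2, -1) → (3/2, -1)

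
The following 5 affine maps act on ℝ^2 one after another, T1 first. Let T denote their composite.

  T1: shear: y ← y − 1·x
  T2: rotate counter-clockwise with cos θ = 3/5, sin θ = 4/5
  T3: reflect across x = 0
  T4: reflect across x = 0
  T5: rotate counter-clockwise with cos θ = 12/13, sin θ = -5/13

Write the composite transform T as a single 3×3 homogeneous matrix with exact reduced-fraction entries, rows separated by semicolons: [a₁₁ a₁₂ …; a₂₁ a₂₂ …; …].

T1 = [1 0 0; -1 1 0; 0 0 1]
T2·T1 = [7/5 -4/5 0; 1/5 3/5 0; 0 0 1]
T3·…·T1 = [-7/5 4/5 0; 1/5 3/5 0; 0 0 1]
T4·…·T1 = [7/5 -4/5 0; 1/5 3/5 0; 0 0 1]
T5·…·T1 = [89/65 -33/65 0; -23/65 56/65 0; 0 0 1]

T = [89/65 -33/65 0; -23/65 56/65 0; 0 0 1]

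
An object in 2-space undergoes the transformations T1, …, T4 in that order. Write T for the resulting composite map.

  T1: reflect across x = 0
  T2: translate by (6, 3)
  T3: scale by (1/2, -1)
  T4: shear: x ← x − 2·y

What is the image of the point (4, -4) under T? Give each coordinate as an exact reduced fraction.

T1 reflect across x = 0: (4, -4) → (-4, -4)
T2 translate by (6, 3): (-4, -4) → (2, -1)
T3 scale by (1/2, -1): (2, -1) → (1, 1)
T4 shear: x ← x − 2·y: (1, 1) → (-1, 1)

T(p) = (-1, 1)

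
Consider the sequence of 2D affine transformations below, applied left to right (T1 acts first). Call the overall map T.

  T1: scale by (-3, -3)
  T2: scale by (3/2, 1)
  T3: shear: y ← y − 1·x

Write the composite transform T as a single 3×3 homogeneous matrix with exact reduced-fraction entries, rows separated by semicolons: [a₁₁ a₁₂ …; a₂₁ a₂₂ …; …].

T = [-9/2 0 0; 9/2 -3 0; 0 0 1]

T1 = [-3 0 0; 0 -3 0; 0 0 1]
T2·T1 = [-9/2 0 0; 0 -3 0; 0 0 1]
T3·…·T1 = [-9/2 0 0; 9/2 -3 0; 0 0 1]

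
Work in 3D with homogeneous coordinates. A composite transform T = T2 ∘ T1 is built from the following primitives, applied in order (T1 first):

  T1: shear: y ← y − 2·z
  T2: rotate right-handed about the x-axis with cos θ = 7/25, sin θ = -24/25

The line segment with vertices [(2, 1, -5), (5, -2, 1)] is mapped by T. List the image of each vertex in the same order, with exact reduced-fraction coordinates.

image vertices: (2, -43/25, -299/25), (5, -4/25, 103/25)

T1 shear: y ← y − 2·z: (2, 1, -5) → (2, 11, -5); (5, -2, 1) → (5, -4, 1)
T2 rotate right-handed about the x-axis with cos θ = 7/25, sin θ = -24/25: (2, 11, -5) → (2, -43/25, -299/25); (5, -4, 1) → (5, -4/25, 103/25)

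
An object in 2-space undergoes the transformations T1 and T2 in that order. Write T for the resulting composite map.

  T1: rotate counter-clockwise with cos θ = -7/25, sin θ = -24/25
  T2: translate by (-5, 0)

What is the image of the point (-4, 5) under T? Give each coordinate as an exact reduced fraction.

T1 rotate counter-clockwise with cos θ = -7/25, sin θ = -24/25: (-4, 5) → (148/25, 61/25)
T2 translate by (-5, 0): (148/25, 61/25) → (23/25, 61/25)

T(p) = (23/25, 61/25)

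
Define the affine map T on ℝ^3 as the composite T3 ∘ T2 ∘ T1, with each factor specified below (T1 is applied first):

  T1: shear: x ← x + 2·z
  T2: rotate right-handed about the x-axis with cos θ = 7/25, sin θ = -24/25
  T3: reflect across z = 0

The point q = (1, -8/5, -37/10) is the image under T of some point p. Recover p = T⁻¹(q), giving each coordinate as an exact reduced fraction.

p = (2, -4, -1/2)

T1 = [1 0 2 0; 0 1 0 0; 0 0 1 0; 0 0 0 1]
T2·T1 = [1 0 2 0; 0 7/25 24/25 0; 0 -24/25 7/25 0; 0 0 0 1]
T3·…·T1 = [1 0 2 0; 0 7/25 24/25 0; 0 24/25 -7/25 0; 0 0 0 1]
det M = -1; M⁻¹ = [1 -48/25 14/25 0; 0 7/25 24/25 0; 0 24/25 -7/25 0; 0 0 0 1]
M⁻¹ · (1, -8/5, -37/10)ᵀ = (2, -4, -1/2)ᵀ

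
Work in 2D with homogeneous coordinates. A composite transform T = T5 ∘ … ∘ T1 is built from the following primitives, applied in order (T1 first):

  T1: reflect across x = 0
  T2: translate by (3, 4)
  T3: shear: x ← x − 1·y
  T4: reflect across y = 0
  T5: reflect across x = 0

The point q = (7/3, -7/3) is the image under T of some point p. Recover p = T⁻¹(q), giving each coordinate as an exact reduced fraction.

T1 = [-1 0 0; 0 1 0; 0 0 1]
T2·T1 = [-1 0 3; 0 1 4; 0 0 1]
T3·…·T1 = [-1 -1 -1; 0 1 4; 0 0 1]
T4·…·T1 = [-1 -1 -1; 0 -1 -4; 0 0 1]
T5·…·T1 = [1 1 1; 0 -1 -4; 0 0 1]
det M = -1; M⁻¹ = [1 1 3; 0 -1 -4; 0 0 1]
M⁻¹ · (7/3, -7/3)ᵀ = (3, -5/3)ᵀ

p = (3, -5/3)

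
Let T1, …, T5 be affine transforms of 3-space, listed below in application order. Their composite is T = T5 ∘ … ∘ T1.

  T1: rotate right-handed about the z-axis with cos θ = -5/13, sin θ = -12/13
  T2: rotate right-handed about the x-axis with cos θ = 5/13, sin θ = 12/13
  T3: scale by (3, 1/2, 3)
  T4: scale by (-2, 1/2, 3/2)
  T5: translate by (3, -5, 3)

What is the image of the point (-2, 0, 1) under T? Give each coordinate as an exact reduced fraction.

T1 rotate right-handed about the z-axis with cos θ = -5/13, sin θ = -12/13: (-2, 0, 1) → (10/13, 24/13, 1)
T2 rotate right-handed about the x-axis with cos θ = 5/13, sin θ = 12/13: (10/13, 24/13, 1) → (10/13, -36/169, 353/169)
T3 scale by (3, 1/2, 3): (10/13, -36/169, 353/169) → (30/13, -18/169, 1059/169)
T4 scale by (-2, 1/2, 3/2): (30/13, -18/169, 1059/169) → (-60/13, -9/169, 3177/338)
T5 translate by (3, -5, 3): (-60/13, -9/169, 3177/338) → (-21/13, -854/169, 4191/338)

T(p) = (-21/13, -854/169, 4191/338)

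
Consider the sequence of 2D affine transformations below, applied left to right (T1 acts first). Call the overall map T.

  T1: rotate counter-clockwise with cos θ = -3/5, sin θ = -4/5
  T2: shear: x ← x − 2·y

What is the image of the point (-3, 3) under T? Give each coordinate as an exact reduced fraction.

T1 rotate counter-clockwise with cos θ = -3/5, sin θ = -4/5: (-3, 3) → (21/5, 3/5)
T2 shear: x ← x − 2·y: (21/5, 3/5) → (3, 3/5)

T(p) = (3, 3/5)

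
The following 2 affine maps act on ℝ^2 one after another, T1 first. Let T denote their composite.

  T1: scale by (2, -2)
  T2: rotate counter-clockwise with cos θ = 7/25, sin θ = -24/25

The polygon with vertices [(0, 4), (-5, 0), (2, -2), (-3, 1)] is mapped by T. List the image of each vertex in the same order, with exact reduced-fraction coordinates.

image vertices: (-192/25, -56/25), (-14/5, 48/5), (124/25, -68/25), (-18/5, 26/5)

T1 scale by (2, -2): (0, 4) → (0, -8); (-5, 0) → (-10, 0); (2, -2) → (4, 4); (-3, 1) → (-6, -2)
T2 rotate counter-clockwise with cos θ = 7/25, sin θ = -24/25: (0, -8) → (-192/25, -56/25); (-10, 0) → (-14/5, 48/5); (4, 4) → (124/25, -68/25); (-6, -2) → (-18/5, 26/5)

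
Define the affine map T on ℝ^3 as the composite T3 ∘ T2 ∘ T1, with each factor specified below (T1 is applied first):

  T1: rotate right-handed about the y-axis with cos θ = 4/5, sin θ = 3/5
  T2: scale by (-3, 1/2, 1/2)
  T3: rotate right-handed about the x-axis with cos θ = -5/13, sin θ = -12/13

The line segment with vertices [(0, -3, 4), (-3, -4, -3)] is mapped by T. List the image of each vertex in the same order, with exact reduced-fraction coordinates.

image vertices: (-36/5, 267/130, 10/13), (63/5, 32/65, 51/26)

T1 rotate right-handed about the y-axis with cos θ = 4/5, sin θ = 3/5: (0, -3, 4) → (12/5, -3, 16/5); (-3, -4, -3) → (-21/5, -4, -3/5)
T2 scale by (-3, 1/2, 1/2): (12/5, -3, 16/5) → (-36/5, -3/2, 8/5); (-21/5, -4, -3/5) → (63/5, -2, -3/10)
T3 rotate right-handed about the x-axis with cos θ = -5/13, sin θ = -12/13: (-36/5, -3/2, 8/5) → (-36/5, 267/130, 10/13); (63/5, -2, -3/10) → (63/5, 32/65, 51/26)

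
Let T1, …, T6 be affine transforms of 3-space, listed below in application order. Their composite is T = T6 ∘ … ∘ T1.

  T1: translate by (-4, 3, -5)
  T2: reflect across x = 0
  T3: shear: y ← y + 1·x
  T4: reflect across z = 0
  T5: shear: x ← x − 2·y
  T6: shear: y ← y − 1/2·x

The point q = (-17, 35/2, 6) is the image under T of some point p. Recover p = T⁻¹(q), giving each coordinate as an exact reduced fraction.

T1 = [1 0 0 -4; 0 1 0 3; 0 0 1 -5; 0 0 0 1]
T2·T1 = [-1 0 0 4; 0 1 0 3; 0 0 1 -5; 0 0 0 1]
T3·…·T1 = [-1 0 0 4; -1 1 0 7; 0 0 1 -5; 0 0 0 1]
T4·…·T1 = [-1 0 0 4; -1 1 0 7; 0 0 -1 5; 0 0 0 1]
T5·…·T1 = [1 -2 0 -10; -1 1 0 7; 0 0 -1 5; 0 0 0 1]
T6·…·T1 = [1 -2 0 -10; -3/2 2 0 12; 0 0 -1 5; 0 0 0 1]
det M = 1; M⁻¹ = [-2 -2 0 4; -3/2 -1 0 -3; 0 0 -1 5; 0 0 0 1]
M⁻¹ · (-17, 35/2, 6)ᵀ = (3, 5, -1)ᵀ

p = (3, 5, -1)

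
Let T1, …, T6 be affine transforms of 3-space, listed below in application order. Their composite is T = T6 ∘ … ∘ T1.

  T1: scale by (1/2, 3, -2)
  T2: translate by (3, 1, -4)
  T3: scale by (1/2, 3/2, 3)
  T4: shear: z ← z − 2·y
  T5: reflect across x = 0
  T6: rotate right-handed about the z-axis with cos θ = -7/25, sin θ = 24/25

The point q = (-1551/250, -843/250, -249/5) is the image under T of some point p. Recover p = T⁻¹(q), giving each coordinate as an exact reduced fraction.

T1 = [1/2 0 0 0; 0 3 0 0; 0 0 -2 0; 0 0 0 1]
T2·T1 = [1/2 0 0 3; 0 3 0 1; 0 0 -2 -4; 0 0 0 1]
T3·…·T1 = [1/4 0 0 3/2; 0 9/2 0 3/2; 0 0 -6 -12; 0 0 0 1]
T4·…·T1 = [1/4 0 0 3/2; 0 9/2 0 3/2; 0 -9 -6 -15; 0 0 0 1]
T5·…·T1 = [-1/4 0 0 -3/2; 0 9/2 0 3/2; 0 -9 -6 -15; 0 0 0 1]
T6·…·T1 = [7/100 -108/25 0 -51/50; -6/25 -63/50 0 -93/50; 0 -9 -6 -15; 0 0 0 1]
det M = 27/4; M⁻¹ = [28/25 -96/25 0 -6; -16/75 -14/225 0 -1/3; 8/25 7/75 -1/6 -2; 0 0 0 1]
M⁻¹ · (-1551/250, -843/250, -249/5)ᵀ = (0, 6/5, 4)ᵀ

p = (0, 6/5, 4)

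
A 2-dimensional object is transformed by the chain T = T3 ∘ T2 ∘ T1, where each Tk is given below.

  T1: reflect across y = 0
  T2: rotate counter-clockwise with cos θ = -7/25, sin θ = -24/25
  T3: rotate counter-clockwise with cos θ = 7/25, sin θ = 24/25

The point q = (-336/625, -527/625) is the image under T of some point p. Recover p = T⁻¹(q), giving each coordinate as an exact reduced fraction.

p = (0, 1)

T1 = [1 0 0; 0 -1 0; 0 0 1]
T2·T1 = [-7/25 -24/25 0; -24/25 7/25 0; 0 0 1]
T3·…·T1 = [527/625 -336/625 0; -336/625 -527/625 0; 0 0 1]
det M = -1; M⁻¹ = [527/625 -336/625 0; -336/625 -527/625 0; 0 0 1]
M⁻¹ · (-336/625, -527/625)ᵀ = (0, 1)ᵀ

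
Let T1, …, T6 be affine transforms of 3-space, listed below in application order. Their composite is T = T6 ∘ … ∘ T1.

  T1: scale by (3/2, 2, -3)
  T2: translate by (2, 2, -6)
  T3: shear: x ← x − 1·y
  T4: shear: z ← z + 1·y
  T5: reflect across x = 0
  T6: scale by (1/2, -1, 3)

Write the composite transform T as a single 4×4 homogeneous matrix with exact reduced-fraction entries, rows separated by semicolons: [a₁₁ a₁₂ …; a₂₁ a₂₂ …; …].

T1 = [3/2 0 0 0; 0 2 0 0; 0 0 -3 0; 0 0 0 1]
T2·T1 = [3/2 0 0 2; 0 2 0 2; 0 0 -3 -6; 0 0 0 1]
T3·…·T1 = [3/2 -2 0 0; 0 2 0 2; 0 0 -3 -6; 0 0 0 1]
T4·…·T1 = [3/2 -2 0 0; 0 2 0 2; 0 2 -3 -4; 0 0 0 1]
T5·…·T1 = [-3/2 2 0 0; 0 2 0 2; 0 2 -3 -4; 0 0 0 1]
T6·…·T1 = [-3/4 1 0 0; 0 -2 0 -2; 0 6 -9 -12; 0 0 0 1]

T = [-3/4 1 0 0; 0 -2 0 -2; 0 6 -9 -12; 0 0 0 1]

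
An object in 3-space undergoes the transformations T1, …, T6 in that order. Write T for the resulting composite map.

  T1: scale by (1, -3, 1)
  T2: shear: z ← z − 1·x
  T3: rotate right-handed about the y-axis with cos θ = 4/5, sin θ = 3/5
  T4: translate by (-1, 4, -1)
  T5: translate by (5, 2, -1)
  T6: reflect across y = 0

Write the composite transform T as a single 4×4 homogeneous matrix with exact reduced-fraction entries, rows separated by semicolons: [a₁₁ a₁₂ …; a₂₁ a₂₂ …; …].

T = [1/5 0 3/5 4; 0 3 0 -6; -7/5 0 4/5 -2; 0 0 0 1]

T1 = [1 0 0 0; 0 -3 0 0; 0 0 1 0; 0 0 0 1]
T2·T1 = [1 0 0 0; 0 -3 0 0; -1 0 1 0; 0 0 0 1]
T3·…·T1 = [1/5 0 3/5 0; 0 -3 0 0; -7/5 0 4/5 0; 0 0 0 1]
T4·…·T1 = [1/5 0 3/5 -1; 0 -3 0 4; -7/5 0 4/5 -1; 0 0 0 1]
T5·…·T1 = [1/5 0 3/5 4; 0 -3 0 6; -7/5 0 4/5 -2; 0 0 0 1]
T6·…·T1 = [1/5 0 3/5 4; 0 3 0 -6; -7/5 0 4/5 -2; 0 0 0 1]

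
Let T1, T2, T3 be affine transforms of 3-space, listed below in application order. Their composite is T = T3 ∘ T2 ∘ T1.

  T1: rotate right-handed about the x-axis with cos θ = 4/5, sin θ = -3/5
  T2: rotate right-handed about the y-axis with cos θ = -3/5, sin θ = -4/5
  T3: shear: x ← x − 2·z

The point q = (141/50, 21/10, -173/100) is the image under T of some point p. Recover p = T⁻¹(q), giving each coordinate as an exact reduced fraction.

T1 = [1 0 0 0; 0 4/5 3/5 0; 0 -3/5 4/5 0; 0 0 0 1]
T2·T1 = [-3/5 12/25 -16/25 0; 0 4/5 3/5 0; 4/5 9/25 -12/25 0; 0 0 0 1]
T3·…·T1 = [-11/5 -6/25 8/25 0; 0 4/5 3/5 0; 4/5 9/25 -12/25 0; 0 0 0 1]
det M = 1; M⁻¹ = [-3/5 0 -2/5 0; 12/25 4/5 33/25 0; -16/25 3/5 -44/25 0; 0 0 0 1]
M⁻¹ · (141/50, 21/10, -173/100)ᵀ = (-1, 3/4, 5/2)ᵀ

p = (-1, 3/4, 5/2)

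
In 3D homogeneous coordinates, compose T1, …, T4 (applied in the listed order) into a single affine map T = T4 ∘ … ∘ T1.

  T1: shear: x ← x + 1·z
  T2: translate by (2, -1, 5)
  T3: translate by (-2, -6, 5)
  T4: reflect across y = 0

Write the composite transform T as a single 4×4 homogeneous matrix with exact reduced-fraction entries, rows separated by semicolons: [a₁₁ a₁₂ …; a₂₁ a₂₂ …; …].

T1 = [1 0 1 0; 0 1 0 0; 0 0 1 0; 0 0 0 1]
T2·T1 = [1 0 1 2; 0 1 0 -1; 0 0 1 5; 0 0 0 1]
T3·…·T1 = [1 0 1 0; 0 1 0 -7; 0 0 1 10; 0 0 0 1]
T4·…·T1 = [1 0 1 0; 0 -1 0 7; 0 0 1 10; 0 0 0 1]

T = [1 0 1 0; 0 -1 0 7; 0 0 1 10; 0 0 0 1]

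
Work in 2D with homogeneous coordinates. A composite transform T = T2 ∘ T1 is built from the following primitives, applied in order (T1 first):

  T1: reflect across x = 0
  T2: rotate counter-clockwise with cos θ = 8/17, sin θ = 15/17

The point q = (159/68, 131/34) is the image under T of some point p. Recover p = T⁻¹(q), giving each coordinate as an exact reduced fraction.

p = (-9/2, -1/4)

T1 = [-1 0 0; 0 1 0; 0 0 1]
T2·T1 = [-8/17 -15/17 0; -15/17 8/17 0; 0 0 1]
det M = -1; M⁻¹ = [-8/17 -15/17 0; -15/17 8/17 0; 0 0 1]
M⁻¹ · (159/68, 131/34)ᵀ = (-9/2, -1/4)ᵀ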